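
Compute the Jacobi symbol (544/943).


Compute (544/943) via quadratic reciprocity:
  pull out 2: (2/943) = +1  (since 943 mod 8 = 7)
  pull out 2: (2/943) = +1  (since 943 mod 8 = 7)
  pull out 2: (2/943) = +1  (since 943 mod 8 = 7)
  pull out 2: (2/943) = +1  (since 943 mod 8 = 7)
  pull out 2: (2/943) = +1  (since 943 mod 8 = 7)
  reciprocity: (17/943) -> +(943/17)
  reduce: (8/17)
  pull out 2: (2/17) = +1  (since 17 mod 8 = 1)
  pull out 2: (2/17) = +1  (since 17 mod 8 = 1)
  pull out 2: (2/17) = +1  (since 17 mod 8 = 1)
  (1/17) = 1
Product of signs = 1

1


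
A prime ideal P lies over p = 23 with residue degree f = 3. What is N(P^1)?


N(P^a) = p^(a*f)
= 23^(1*3)
= 23^3
= 12167

12167


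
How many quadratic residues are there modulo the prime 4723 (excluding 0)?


For prime p, the number of non-zero quadratic residues is (p-1)/2.
= (4723-1)/2
= 2361

2361


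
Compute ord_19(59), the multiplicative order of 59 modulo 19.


We want ord_19(59), the smallest k >= 1 with 59^k = 1 mod 19.
n = 19 = 19, phi(19) = 18; the order divides phi(n).
Divisors of 18: 1, 2, 3, 6, 9, 18
Repeated squaring mod 19: 59^1 = 2, 59^2 = 4, 59^4 = 16, 59^8 = 9, 59^16 = 5
Test divisors in increasing order:
  k=1: 59^1 = 2 mod 19
  k=2: 59^2 = 4 mod 19
  k=3: 59^3 = 4 * 2 = 8 mod 19
  k=6: 59^6 = 16 * 4 = 7 mod 19
  k=9: 59^9 = 9 * 2 = 18 mod 19
  k=18: 59^18 = 5 * 4 = 1 mod 19  <- first divisor giving 1
Order = 18

18


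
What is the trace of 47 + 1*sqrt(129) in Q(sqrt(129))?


Tr(a + b*sqrt(d)) = (a + b*sqrt(d)) + (a - b*sqrt(d)) = 2a
= 2 * (47)
= 94

94


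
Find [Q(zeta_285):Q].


The degree equals Euler's totient phi(285).
285 = 3 * 5 * 19
phi(285) = 144

144


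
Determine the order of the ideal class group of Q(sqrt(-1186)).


K = Q(sqrt(-1186)). d mod 4 = 2, so D = disc(K) = 4d = -4744
h(K) equals the number of primitive reduced positive-definite forms (a, b, c) = a*x^2 + b*x*y + c*y^2 with b^2 - 4ac = D,
where reduced means |b| <= a <= c, with b >= 0 whenever |b| = a or a = c, and primitive means gcd(a, b, c) = 1.
Reduced forces 3a^2 <= |D| = 4744, so 1 <= a <= 39; b must have the parity of D, and c = (b^2 - D)/(4a) must be an integer >= a.
Enumerate a = 1..39, b in [-a, a]:
  a=1: (1, 0, 1186)  [1]
  a=2: (2, 0, 593)  [1]
  a=3..4: none
  a=5: (5, -4, 238), (5, 4, 238)  [2]
  a=6: none
  a=7: (7, -4, 170), (7, 4, 170)  [2]
  a=8..9: none
  a=10: (10, -4, 119), (10, 4, 119)  [2]
  a=11..12: none
  a=13: (13, -12, 94), (13, 12, 94)  [2]
  a=14: (14, -4, 85), (14, 4, 85)  [2]
  a=15..16: none
  a=17: (17, -4, 70), (17, 4, 70)  [2]
  a=18: none
  a=19: (19, -14, 65), (19, 14, 65)  [2]
  a=20..24: none
  a=25: (25, -16, 50), (25, 16, 50)  [2]
  a=26: (26, -12, 47), (26, 12, 47)  [2]
  a=27..33: none
  a=34: (34, -4, 35), (34, 4, 35)  [2]
  a=35: (35, -24, 38), (35, 24, 38)  [2]
  a=36..39: none
Total reduced forms: 1 + 1 + 2 + 2 + 2 + 2 + 2 + 2 + 2 + 2 + 2 + 2 + 2 = 24
h = 24

24


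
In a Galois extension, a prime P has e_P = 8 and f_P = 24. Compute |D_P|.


|D_P| = e * f
= 8 * 24
= 192

192


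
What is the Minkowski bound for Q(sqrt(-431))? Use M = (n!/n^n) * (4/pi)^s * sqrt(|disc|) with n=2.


d = -431, d mod 4 = 1, so disc(K) = d = -431; |disc(K)| = 431
Imaginary quadratic field, so n = 2, s = r2 = 1, r1 = 0
M = (n!/n^n) * (4/pi)^s * sqrt(|disc(K)|) = (2!/2^2) * (4/pi)^1 * sqrt(431)
= 0.5 * 1.273240 * 20.760539
= 13.2166

13.2166


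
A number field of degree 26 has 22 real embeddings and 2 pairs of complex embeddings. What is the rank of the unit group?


By Dirichlet's unit theorem:
rank = r1 + r2 - 1
= 22 + 2 - 1
= 23

23


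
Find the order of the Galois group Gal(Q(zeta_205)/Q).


|Gal(Q(zeta_205)/Q)| = phi(205)
= 160

160


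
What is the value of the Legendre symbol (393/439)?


p = 439 is prime, so compute (393/439) with the reciprocity algorithm (Jacobi-symbol steps: pull out 2s via (2/n), flip via reciprocity, reduce):
  reciprocity: (393/439) -> +(439/393)
  reduce: (46/393)
  pull out 2: (2/393) = +1  (since 393 mod 8 = 1)
  reciprocity: (23/393) -> +(393/23)
  reduce: (2/23)
  pull out 2: (2/23) = +1  (since 23 mod 8 = 7)
  (1/23) = 1
Product of signs = 1
(393/439) = 1

1


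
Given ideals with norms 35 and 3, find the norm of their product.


N(IJ) = N(I) * N(J)
= 35 * 3
= 105

105


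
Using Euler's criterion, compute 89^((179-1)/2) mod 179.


p = 179 is prime and the exponent is (p-1)/2 = 89, so by Euler's criterion 89^89 = (89/179) = +1 or -1 mod 179.
Compute by square-and-multiply:
  89 = 64 + 16 + 8 + 1 (binary 1011001)
  Repeated squaring mod 179: 89^1 = 89, 89^2 = 45, 89^4 = 56, 89^8 = 93, 89^16 = 57, 89^32 = 27, 89^64 = 13
  89^89 = 89^64 * 89^16 * 89^8 * 89^1 = 13 * 57 * 93 * 89 mod 179
    13 * 57 = 741 = 25 mod 179
    25 * 93 = 2325 = 177 mod 179
    177 * 89 = 15753 = 1 mod 179
  89^89 = 1 mod 179
Result 1: 89 is a quadratic residue mod 179.
89^89 mod 179 = 1

1


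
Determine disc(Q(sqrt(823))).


For K = Q(sqrt(d)) with d squarefree: disc(K) = d if d = 1 mod 4, and disc(K) = 4d if d = 2 or 3 mod 4.
Here d = 823, and d mod 4 = 3.
d = 3 mod 4, not 1 (O_K = Z[sqrt(d)]), so disc(K) = 4d = 4 * (823) = 3292

3292


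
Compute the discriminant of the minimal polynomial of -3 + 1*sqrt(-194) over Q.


The element -3 + 1*sqrt(-194) has minimal polynomial:
x^2 + 6*x + 203
Discriminant = (6)^2 - 4*(203)
= 36 - 812
= -776

-776


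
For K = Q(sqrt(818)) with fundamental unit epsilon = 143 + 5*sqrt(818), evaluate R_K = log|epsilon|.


epsilon = 143 + 5*sqrt(818)
= 286.0035
R = ln(286.0035)
= 5.6560

5.6560


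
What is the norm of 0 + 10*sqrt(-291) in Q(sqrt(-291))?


N(a + b*sqrt(d)) = a^2 - d*b^2
= (0)^2 - (-291)*(10)^2
= 0 + 29100
= 29100

29100


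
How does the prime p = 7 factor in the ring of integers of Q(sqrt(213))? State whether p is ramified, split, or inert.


K = Q(sqrt(213)). Since d mod 4 = 1, disc(K) = 213.
Check p | disc: 213 mod 7 = 3.
p does not divide disc. Compute Legendre symbol (d/p):
3^((7-1)/2) mod 7 = -1
(d/p) = -1, so p is inert: (p) stays prime with e=1, f=2, g=1.
Therefore p is inert.

inert


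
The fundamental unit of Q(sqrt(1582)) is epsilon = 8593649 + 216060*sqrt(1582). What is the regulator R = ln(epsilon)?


epsilon = 8593649 + 216060*sqrt(1582)
= 1.7187e+07
R = ln(1.7187e+07)
= 16.6597

16.6597


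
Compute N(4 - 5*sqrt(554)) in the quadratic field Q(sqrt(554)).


N(a + b*sqrt(d)) = a^2 - d*b^2
= (4)^2 - (554)*(-5)^2
= 16 - 13850
= -13834

-13834


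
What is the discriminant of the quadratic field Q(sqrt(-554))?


For K = Q(sqrt(d)) with d squarefree: disc(K) = d if d = 1 mod 4, and disc(K) = 4d if d = 2 or 3 mod 4.
Here d = -554, and d mod 4 = 2.
d = 2 mod 4, not 1 (O_K = Z[sqrt(d)]), so disc(K) = 4d = 4 * (-554) = -2216

-2216


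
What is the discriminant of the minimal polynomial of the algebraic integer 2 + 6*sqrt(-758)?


The element 2 + 6*sqrt(-758) has minimal polynomial:
x^2 - 4*x + 27292
Discriminant = (-4)^2 - 4*(27292)
= 16 - 109168
= -109152

-109152


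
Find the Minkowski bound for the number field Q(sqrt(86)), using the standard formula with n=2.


d = 86, d mod 4 = 2, so disc(K) = 4d = 344; |disc(K)| = 344
Real quadratic field, so n = 2, s = r2 = 0, r1 = 2
M = (n!/n^n) * (4/pi)^s * sqrt(|disc(K)|) = (2!/2^2) * (4/pi)^0 * sqrt(344)
= 0.5 * 1.000000 * 18.547237
= 9.2736

9.2736


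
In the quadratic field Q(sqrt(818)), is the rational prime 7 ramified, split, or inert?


K = Q(sqrt(818)). Since d mod 4 = 2, disc(K) = 3272.
Check p | disc: 3272 mod 7 = 3.
p does not divide disc. Compute Legendre symbol (d/p):
6^((7-1)/2) mod 7 = -1
(d/p) = -1, so p is inert: (p) stays prime with e=1, f=2, g=1.
Therefore p is inert.

inert


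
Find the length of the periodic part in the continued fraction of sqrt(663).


Run the CF algorithm for sqrt(663).
a_0 = floor(sqrt(663)) = 25; set m_0=0, q_0=1.
Recurrence: m' = q*a - m,  q' = (d - m'^2)/q,  a' = floor((a_0 + m')/q').
  step 1: m=25, q=38, a=1
  step 2: m=13, q=13, a=2
  step 3: m=13, q=38, a=1
  step 4: m=25, q=1, a=50
a_4 = 2*a_0 = 50, so the period closes here.
sqrt(663) = [25; 1, 2, 1, 50]
Period length = 4

4


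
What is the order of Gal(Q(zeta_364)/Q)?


|Gal(Q(zeta_364)/Q)| = phi(364)
= 144

144


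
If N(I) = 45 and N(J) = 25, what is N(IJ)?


N(IJ) = N(I) * N(J)
= 45 * 25
= 1125

1125


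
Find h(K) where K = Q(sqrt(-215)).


K = Q(sqrt(-215)). d mod 4 = 1, so D = disc(K) = d = -215
h(K) equals the number of primitive reduced positive-definite forms (a, b, c) = a*x^2 + b*x*y + c*y^2 with b^2 - 4ac = D,
where reduced means |b| <= a <= c, with b >= 0 whenever |b| = a or a = c, and primitive means gcd(a, b, c) = 1.
Reduced forces 3a^2 <= |D| = 215, so 1 <= a <= 8; b must have the parity of D, and c = (b^2 - D)/(4a) must be an integer >= a.
Enumerate a = 1..8, b in [-a, a]:
  a=1: (1, 1, 54)  [1]
  a=2: (2, -1, 27), (2, 1, 27)  [2]
  a=3: (3, -1, 18), (3, 1, 18)  [2]
  a=4: (4, -3, 14), (4, 3, 14)  [2]
  a=5: (5, 5, 12)  [1]
  a=6: (6, -5, 10), (6, -1, 9), (6, 1, 9), (6, 5, 10)  [4]
  a=7: (7, -3, 8), (7, 3, 8)  [2]
  a=8: none
Total reduced forms: 1 + 2 + 2 + 2 + 1 + 4 + 2 = 14
h = 14

14


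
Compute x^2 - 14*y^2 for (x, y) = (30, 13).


x^2 - d*y^2
= 30^2 - 14*13^2
= 900 - 2366
= -1466

-1466


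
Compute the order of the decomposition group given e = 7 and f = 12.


|D_P| = e * f
= 7 * 12
= 84

84


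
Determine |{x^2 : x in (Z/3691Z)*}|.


For prime p, the number of non-zero quadratic residues is (p-1)/2.
= (3691-1)/2
= 1845

1845


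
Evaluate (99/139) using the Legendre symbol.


p = 139 is prime, so compute (99/139) with the reciprocity algorithm (Jacobi-symbol steps: pull out 2s via (2/n), flip via reciprocity, reduce):
  reciprocity: (99/139) -> -(139/99)
  reduce: (40/99)
  pull out 2: (2/99) = -1  (since 99 mod 8 = 3)
  pull out 2: (2/99) = -1  (since 99 mod 8 = 3)
  pull out 2: (2/99) = -1  (since 99 mod 8 = 3)
  reciprocity: (5/99) -> +(99/5)
  reduce: (4/5)
  pull out 2: (2/5) = -1  (since 5 mod 8 = 5)
  pull out 2: (2/5) = -1  (since 5 mod 8 = 5)
  (1/5) = 1
Product of signs = 1
(99/139) = 1

1


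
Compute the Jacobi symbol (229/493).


Compute (229/493) via quadratic reciprocity:
  reciprocity: (229/493) -> +(493/229)
  reduce: (35/229)
  reciprocity: (35/229) -> +(229/35)
  reduce: (19/35)
  reciprocity: (19/35) -> -(35/19)
  reduce: (16/19)
  pull out 2: (2/19) = -1  (since 19 mod 8 = 3)
  pull out 2: (2/19) = -1  (since 19 mod 8 = 3)
  pull out 2: (2/19) = -1  (since 19 mod 8 = 3)
  pull out 2: (2/19) = -1  (since 19 mod 8 = 3)
  (1/19) = 1
Product of signs = -1

-1


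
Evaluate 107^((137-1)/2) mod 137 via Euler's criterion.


p = 137 is prime and the exponent is (p-1)/2 = 68, so by Euler's criterion 107^68 = (107/137) = +1 or -1 mod 137.
Compute by square-and-multiply:
  68 = 64 + 4 (binary 1000100)
  Repeated squaring mod 137: 107^1 = 107, 107^2 = 78, 107^4 = 56, 107^8 = 122, 107^16 = 88, 107^32 = 72, 107^64 = 115
  107^68 = 107^64 * 107^4 = 115 * 56 mod 137
    115 * 56 = 6440 = 1 mod 137
  107^68 = 1 mod 137
Result 1: 107 is a quadratic residue mod 137.
107^68 mod 137 = 1

1


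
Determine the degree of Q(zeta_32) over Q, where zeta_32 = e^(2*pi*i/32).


The degree equals Euler's totient phi(32).
32 = 2^5
phi(32) = 16

16


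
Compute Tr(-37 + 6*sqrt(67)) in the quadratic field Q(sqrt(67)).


Tr(a + b*sqrt(d)) = (a + b*sqrt(d)) + (a - b*sqrt(d)) = 2a
= 2 * (-37)
= -74

-74


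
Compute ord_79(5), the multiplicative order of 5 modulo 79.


We want ord_79(5), the smallest k >= 1 with 5^k = 1 mod 79.
n = 79 = 79, phi(79) = 78; the order divides phi(n).
Divisors of 78: 1, 2, 3, 6, 13, 26, 39, 78
Repeated squaring mod 79: 5^1 = 5, 5^2 = 25, 5^4 = 72, 5^8 = 49, 5^16 = 31, 5^32 = 13, 5^64 = 11
Test divisors in increasing order:
  k=1: 5^1 = 5 mod 79
  k=2: 5^2 = 25 mod 79
  k=3: 5^3 = 25 * 5 = 46 mod 79
  k=6: 5^6 = 72 * 25 = 62 mod 79
  k=13: 5^13 = 49 * 72 * 5 = 23 mod 79
  k=26: 5^26 = 31 * 49 * 25 = 55 mod 79
  k=39: 5^39 = 13 * 72 * 25 * 5 = 1 mod 79  <- first divisor giving 1
Order = 39

39


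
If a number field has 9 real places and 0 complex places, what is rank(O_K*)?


By Dirichlet's unit theorem:
rank = r1 + r2 - 1
= 9 + 0 - 1
= 8

8


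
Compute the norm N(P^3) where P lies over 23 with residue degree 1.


N(P^a) = p^(a*f)
= 23^(3*1)
= 23^3
= 12167

12167


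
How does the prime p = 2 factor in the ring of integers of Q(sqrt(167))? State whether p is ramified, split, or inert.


K = Q(sqrt(167)). Since d mod 4 = 3, disc(K) = 668.
Check p | disc: 668 mod 2 = 0.
p divides disc, so p ramifies: (p) = P^2 with e=2, f=1, g=1.
Therefore p is ramified.

ramified


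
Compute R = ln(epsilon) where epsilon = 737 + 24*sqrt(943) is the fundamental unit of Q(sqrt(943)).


epsilon = 737 + 24*sqrt(943)
= 1473.9993
R = ln(1473.9993)
= 7.2957

7.2957


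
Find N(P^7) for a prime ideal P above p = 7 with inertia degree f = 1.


N(P^a) = p^(a*f)
= 7^(7*1)
= 7^7
= 823543

823543


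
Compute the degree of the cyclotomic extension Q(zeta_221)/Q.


The degree equals Euler's totient phi(221).
221 = 13 * 17
phi(221) = 192

192


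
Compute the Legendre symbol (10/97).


p = 97 is prime, so compute (10/97) with the reciprocity algorithm (Jacobi-symbol steps: pull out 2s via (2/n), flip via reciprocity, reduce):
  pull out 2: (2/97) = +1  (since 97 mod 8 = 1)
  reciprocity: (5/97) -> +(97/5)
  reduce: (2/5)
  pull out 2: (2/5) = -1  (since 5 mod 8 = 5)
  (1/5) = 1
Product of signs = -1
(10/97) = -1

-1


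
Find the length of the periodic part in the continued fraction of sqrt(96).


Run the CF algorithm for sqrt(96).
a_0 = floor(sqrt(96)) = 9; set m_0=0, q_0=1.
Recurrence: m' = q*a - m,  q' = (d - m'^2)/q,  a' = floor((a_0 + m')/q').
  step 1: m=9, q=15, a=1
  step 2: m=6, q=4, a=3
  step 3: m=6, q=15, a=1
  step 4: m=9, q=1, a=18
a_4 = 2*a_0 = 18, so the period closes here.
sqrt(96) = [9; 1, 3, 1, 18]
Period length = 4

4


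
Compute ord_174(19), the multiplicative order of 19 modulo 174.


We want ord_174(19), the smallest k >= 1 with 19^k = 1 mod 174.
n = 174 = 2 * 3 * 29, phi(174) = 56; the order divides phi(n).
Divisors of 56: 1, 2, 4, 7, 8, 14, 28, 56
Repeated squaring mod 174: 19^1 = 19, 19^2 = 13, 19^4 = 169, 19^8 = 25, 19^16 = 103, 19^32 = 169
Test divisors in increasing order:
  k=1: 19^1 = 19 mod 174
  k=2: 19^2 = 13 mod 174
  k=4: 19^4 = 169 mod 174
  k=7: 19^7 = 169 * 13 * 19 = 157 mod 174
  k=8: 19^8 = 25 mod 174
  k=14: 19^14 = 25 * 169 * 13 = 115 mod 174
  k=28: 19^28 = 103 * 25 * 169 = 1 mod 174  <- first divisor giving 1
Order = 28

28


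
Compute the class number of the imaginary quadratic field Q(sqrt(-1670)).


K = Q(sqrt(-1670)). d mod 4 = 2, so D = disc(K) = 4d = -6680
h(K) equals the number of primitive reduced positive-definite forms (a, b, c) = a*x^2 + b*x*y + c*y^2 with b^2 - 4ac = D,
where reduced means |b| <= a <= c, with b >= 0 whenever |b| = a or a = c, and primitive means gcd(a, b, c) = 1.
Reduced forces 3a^2 <= |D| = 6680, so 1 <= a <= 47; b must have the parity of D, and c = (b^2 - D)/(4a) must be an integer >= a.
Enumerate a = 1..47, b in [-a, a]:
  a=1: (1, 0, 1670)  [1]
  a=2: (2, 0, 835)  [1]
  a=3: (3, -2, 557), (3, 2, 557)  [2]
  a=4: none
  a=5: (5, 0, 334)  [1]
  a=6: (6, -4, 279), (6, 4, 279)  [2]
  a=7..8: none
  a=9: (9, -4, 186), (9, 4, 186)  [2]
  a=10: (10, 0, 167)  [1]
  a=11..14: none
  a=15: (15, -10, 113), (15, 10, 113)  [2]
  a=16: none
  a=17: (17, -16, 102), (17, 16, 102)  [2]
  a=18: (18, -4, 93), (18, 4, 93)  [2]
  a=19..22: none
  a=23: (23, -6, 73), (23, 6, 73)  [2]
  a=24..26: none
  a=27: (27, -4, 62), (27, 4, 62)  [2]
  a=28..29: none
  a=30: (30, -20, 59), (30, 20, 59)  [2]
  a=31: (31, -4, 54), (31, 4, 54)  [2]
  a=32..33: none
  a=34: (34, -16, 51), (34, 16, 51)  [2]
  a=35..44: none
  a=45: (45, -40, 46), (45, 40, 46)  [2]
  a=46..47: none
Total reduced forms: 1 + 1 + 2 + 1 + 2 + 2 + 1 + 2 + 2 + 2 + 2 + 2 + 2 + 2 + 2 + 2 = 28
h = 28

28


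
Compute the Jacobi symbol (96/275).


Compute (96/275) via quadratic reciprocity:
  pull out 2: (2/275) = -1  (since 275 mod 8 = 3)
  pull out 2: (2/275) = -1  (since 275 mod 8 = 3)
  pull out 2: (2/275) = -1  (since 275 mod 8 = 3)
  pull out 2: (2/275) = -1  (since 275 mod 8 = 3)
  pull out 2: (2/275) = -1  (since 275 mod 8 = 3)
  reciprocity: (3/275) -> -(275/3)
  reduce: (2/3)
  pull out 2: (2/3) = -1  (since 3 mod 8 = 3)
  (1/3) = 1
Product of signs = -1

-1


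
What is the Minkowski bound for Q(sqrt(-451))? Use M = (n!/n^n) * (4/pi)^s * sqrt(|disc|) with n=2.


d = -451, d mod 4 = 1, so disc(K) = d = -451; |disc(K)| = 451
Imaginary quadratic field, so n = 2, s = r2 = 1, r1 = 0
M = (n!/n^n) * (4/pi)^s * sqrt(|disc(K)|) = (2!/2^2) * (4/pi)^1 * sqrt(451)
= 0.5 * 1.273240 * 21.236761
= 13.5197

13.5197


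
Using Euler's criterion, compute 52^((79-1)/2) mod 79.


p = 79 is prime and the exponent is (p-1)/2 = 39, so by Euler's criterion 52^39 = (52/79) = +1 or -1 mod 79.
Compute by square-and-multiply:
  39 = 32 + 4 + 2 + 1 (binary 100111)
  Repeated squaring mod 79: 52^1 = 52, 52^2 = 18, 52^4 = 8, 52^8 = 64, 52^16 = 67, 52^32 = 65
  52^39 = 52^32 * 52^4 * 52^2 * 52^1 = 65 * 8 * 18 * 52 mod 79
    65 * 8 = 520 = 46 mod 79
    46 * 18 = 828 = 38 mod 79
    38 * 52 = 1976 = 1 mod 79
  52^39 = 1 mod 79
Result 1: 52 is a quadratic residue mod 79.
52^39 mod 79 = 1

1


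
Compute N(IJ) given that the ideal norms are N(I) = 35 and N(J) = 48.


N(IJ) = N(I) * N(J)
= 35 * 48
= 1680

1680


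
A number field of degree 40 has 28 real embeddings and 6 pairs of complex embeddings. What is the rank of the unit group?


By Dirichlet's unit theorem:
rank = r1 + r2 - 1
= 28 + 6 - 1
= 33

33


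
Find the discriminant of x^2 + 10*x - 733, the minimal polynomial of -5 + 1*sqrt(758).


The element -5 + 1*sqrt(758) has minimal polynomial:
x^2 + 10*x - 733
Discriminant = (10)^2 - 4*(-733)
= 100 + 2932
= 3032

3032


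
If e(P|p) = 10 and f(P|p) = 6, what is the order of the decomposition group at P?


|D_P| = e * f
= 10 * 6
= 60

60


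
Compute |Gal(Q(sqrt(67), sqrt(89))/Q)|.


The 2 square roots of distinct primes are multiplicatively independent over Q,
so [K:Q] = 2^2 and Gal(K/Q) is isomorphic to (Z/2Z)^2.
|Gal| = 2^2 = 4

4


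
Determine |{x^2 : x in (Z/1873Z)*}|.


For prime p, the number of non-zero quadratic residues is (p-1)/2.
= (1873-1)/2
= 936

936


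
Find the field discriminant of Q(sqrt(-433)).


For K = Q(sqrt(d)) with d squarefree: disc(K) = d if d = 1 mod 4, and disc(K) = 4d if d = 2 or 3 mod 4.
Here d = -433, and d mod 4 = 3.
d = 3 mod 4, not 1 (O_K = Z[sqrt(d)]), so disc(K) = 4d = 4 * (-433) = -1732

-1732


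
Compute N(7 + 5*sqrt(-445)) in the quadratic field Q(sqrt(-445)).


N(a + b*sqrt(d)) = a^2 - d*b^2
= (7)^2 - (-445)*(5)^2
= 49 + 11125
= 11174

11174


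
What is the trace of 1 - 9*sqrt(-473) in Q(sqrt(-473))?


Tr(a + b*sqrt(d)) = (a + b*sqrt(d)) + (a - b*sqrt(d)) = 2a
= 2 * (1)
= 2

2


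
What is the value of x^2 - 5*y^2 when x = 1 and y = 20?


x^2 - d*y^2
= 1^2 - 5*20^2
= 1 - 2000
= -1999

-1999


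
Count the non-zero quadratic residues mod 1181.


For prime p, the number of non-zero quadratic residues is (p-1)/2.
= (1181-1)/2
= 590

590


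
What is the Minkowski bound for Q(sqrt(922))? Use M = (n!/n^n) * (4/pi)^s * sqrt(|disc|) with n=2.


d = 922, d mod 4 = 2, so disc(K) = 4d = 3688; |disc(K)| = 3688
Real quadratic field, so n = 2, s = r2 = 0, r1 = 2
M = (n!/n^n) * (4/pi)^s * sqrt(|disc(K)|) = (2!/2^2) * (4/pi)^0 * sqrt(3688)
= 0.5 * 1.000000 * 60.728906
= 30.3645

30.3645


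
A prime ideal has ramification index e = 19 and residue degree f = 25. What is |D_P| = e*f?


|D_P| = e * f
= 19 * 25
= 475

475


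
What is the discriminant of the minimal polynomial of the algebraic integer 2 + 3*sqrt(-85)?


The element 2 + 3*sqrt(-85) has minimal polynomial:
x^2 - 4*x + 769
Discriminant = (-4)^2 - 4*(769)
= 16 - 3076
= -3060

-3060


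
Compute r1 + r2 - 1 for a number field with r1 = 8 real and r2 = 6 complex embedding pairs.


By Dirichlet's unit theorem:
rank = r1 + r2 - 1
= 8 + 6 - 1
= 13

13


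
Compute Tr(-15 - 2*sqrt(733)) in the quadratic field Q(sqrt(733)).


Tr(a + b*sqrt(d)) = (a + b*sqrt(d)) + (a - b*sqrt(d)) = 2a
= 2 * (-15)
= -30

-30


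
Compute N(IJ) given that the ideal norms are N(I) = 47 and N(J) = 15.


N(IJ) = N(I) * N(J)
= 47 * 15
= 705

705


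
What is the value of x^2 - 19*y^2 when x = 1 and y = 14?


x^2 - d*y^2
= 1^2 - 19*14^2
= 1 - 3724
= -3723

-3723


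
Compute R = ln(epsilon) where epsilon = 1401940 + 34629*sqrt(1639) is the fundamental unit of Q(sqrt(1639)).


epsilon = 1401940 + 34629*sqrt(1639)
= 2.8039e+06
R = ln(2.8039e+06)
= 14.8465

14.8465


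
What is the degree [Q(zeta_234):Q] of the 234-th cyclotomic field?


The degree equals Euler's totient phi(234).
234 = 2 * 3^2 * 13
phi(234) = 72

72


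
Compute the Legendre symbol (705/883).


p = 883 is prime, so compute (705/883) with the reciprocity algorithm (Jacobi-symbol steps: pull out 2s via (2/n), flip via reciprocity, reduce):
  reciprocity: (705/883) -> +(883/705)
  reduce: (178/705)
  pull out 2: (2/705) = +1  (since 705 mod 8 = 1)
  reciprocity: (89/705) -> +(705/89)
  reduce: (82/89)
  pull out 2: (2/89) = +1  (since 89 mod 8 = 1)
  reciprocity: (41/89) -> +(89/41)
  reduce: (7/41)
  reciprocity: (7/41) -> +(41/7)
  reduce: (6/7)
  pull out 2: (2/7) = +1  (since 7 mod 8 = 7)
  reciprocity: (3/7) -> -(7/3)
  reduce: (1/3)
  (1/3) = 1
Product of signs = -1
(705/883) = -1

-1


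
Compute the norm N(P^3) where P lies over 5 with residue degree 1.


N(P^a) = p^(a*f)
= 5^(3*1)
= 5^3
= 125

125


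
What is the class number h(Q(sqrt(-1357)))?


K = Q(sqrt(-1357)). d mod 4 = 3, so D = disc(K) = 4d = -5428
h(K) equals the number of primitive reduced positive-definite forms (a, b, c) = a*x^2 + b*x*y + c*y^2 with b^2 - 4ac = D,
where reduced means |b| <= a <= c, with b >= 0 whenever |b| = a or a = c, and primitive means gcd(a, b, c) = 1.
Reduced forces 3a^2 <= |D| = 5428, so 1 <= a <= 42; b must have the parity of D, and c = (b^2 - D)/(4a) must be an integer >= a.
Enumerate a = 1..42, b in [-a, a]:
  a=1: (1, 0, 1357)  [1]
  a=2: (2, 2, 679)  [1]
  a=3..6: none
  a=7: (7, -2, 194), (7, 2, 194)  [2]
  a=8..13: none
  a=14: (14, -2, 97), (14, 2, 97)  [2]
  a=15..18: none
  a=19: (19, -14, 74), (19, 14, 74)  [2]
  a=20..22: none
  a=23: (23, 0, 59)  [1]
  a=24..28: none
  a=29: (29, -16, 49), (29, 16, 49)  [2]
  a=30: none
  a=31: (31, -20, 47), (31, 20, 47)  [2]
  a=32..36: none
  a=37: (37, -14, 38), (37, 14, 38)  [2]
  a=38..40: none
  a=41: (41, 36, 41)  [1]
  a=42: none
Total reduced forms: 1 + 1 + 2 + 2 + 2 + 1 + 2 + 2 + 2 + 1 = 16
h = 16

16


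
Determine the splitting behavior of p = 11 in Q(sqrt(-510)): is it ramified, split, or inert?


K = Q(sqrt(-510)). Since d mod 4 = 2, disc(K) = -2040.
Check p | disc: -2040 mod 11 = 6.
p does not divide disc. Compute Legendre symbol (d/p):
7^((11-1)/2) mod 11 = -1
(d/p) = -1, so p is inert: (p) stays prime with e=1, f=2, g=1.
Therefore p is inert.

inert


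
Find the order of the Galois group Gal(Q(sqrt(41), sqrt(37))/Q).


The 2 square roots of distinct primes are multiplicatively independent over Q,
so [K:Q] = 2^2 and Gal(K/Q) is isomorphic to (Z/2Z)^2.
|Gal| = 2^2 = 4

4


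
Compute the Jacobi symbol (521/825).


Compute (521/825) via quadratic reciprocity:
  reciprocity: (521/825) -> +(825/521)
  reduce: (304/521)
  pull out 2: (2/521) = +1  (since 521 mod 8 = 1)
  pull out 2: (2/521) = +1  (since 521 mod 8 = 1)
  pull out 2: (2/521) = +1  (since 521 mod 8 = 1)
  pull out 2: (2/521) = +1  (since 521 mod 8 = 1)
  reciprocity: (19/521) -> +(521/19)
  reduce: (8/19)
  pull out 2: (2/19) = -1  (since 19 mod 8 = 3)
  pull out 2: (2/19) = -1  (since 19 mod 8 = 3)
  pull out 2: (2/19) = -1  (since 19 mod 8 = 3)
  (1/19) = 1
Product of signs = -1

-1


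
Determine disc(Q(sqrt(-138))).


For K = Q(sqrt(d)) with d squarefree: disc(K) = d if d = 1 mod 4, and disc(K) = 4d if d = 2 or 3 mod 4.
Here d = -138, and d mod 4 = 2.
d = 2 mod 4, not 1 (O_K = Z[sqrt(d)]), so disc(K) = 4d = 4 * (-138) = -552

-552


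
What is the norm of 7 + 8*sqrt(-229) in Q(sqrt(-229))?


N(a + b*sqrt(d)) = a^2 - d*b^2
= (7)^2 - (-229)*(8)^2
= 49 + 14656
= 14705

14705


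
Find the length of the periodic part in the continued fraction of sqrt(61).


Run the CF algorithm for sqrt(61).
a_0 = floor(sqrt(61)) = 7; set m_0=0, q_0=1.
Recurrence: m' = q*a - m,  q' = (d - m'^2)/q,  a' = floor((a_0 + m')/q').
  step 1: m=7, q=12, a=1
  step 2: m=5, q=3, a=4
  step 3: m=7, q=4, a=3
  step 4: m=5, q=9, a=1
  step 5: m=4, q=5, a=2
  step 6: m=6, q=5, a=2
  step 7: m=4, q=9, a=1
  step 8: m=5, q=4, a=3
  step 9: m=7, q=3, a=4
  step 10: m=5, q=12, a=1
  step 11: m=7, q=1, a=14
a_11 = 2*a_0 = 14, so the period closes here.
sqrt(61) = [7; 1, 4, 3, 1, 2, 2, 1, 3, 4, 1, 14]
Period length = 11

11


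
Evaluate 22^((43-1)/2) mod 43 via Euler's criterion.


p = 43 is prime and the exponent is (p-1)/2 = 21, so by Euler's criterion 22^21 = (22/43) = +1 or -1 mod 43.
Compute by square-and-multiply:
  21 = 16 + 4 + 1 (binary 10101)
  Repeated squaring mod 43: 22^1 = 22, 22^2 = 11, 22^4 = 35, 22^8 = 21, 22^16 = 11
  22^21 = 22^16 * 22^4 * 22^1 = 11 * 35 * 22 mod 43
    11 * 35 = 385 = 41 mod 43
    41 * 22 = 902 = 42 mod 43
  22^21 = 42 mod 43
Result 42 = p - 1 = -1 mod 43: 22 is a quadratic non-residue mod 43. As a residue in [0, p-1] the value is 42.
22^21 mod 43 = 42

42


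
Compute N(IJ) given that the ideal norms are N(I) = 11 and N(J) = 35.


N(IJ) = N(I) * N(J)
= 11 * 35
= 385

385


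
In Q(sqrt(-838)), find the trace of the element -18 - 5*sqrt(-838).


Tr(a + b*sqrt(d)) = (a + b*sqrt(d)) + (a - b*sqrt(d)) = 2a
= 2 * (-18)
= -36

-36


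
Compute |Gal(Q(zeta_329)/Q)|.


|Gal(Q(zeta_329)/Q)| = phi(329)
= 276

276


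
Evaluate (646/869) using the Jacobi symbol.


Compute (646/869) via quadratic reciprocity:
  pull out 2: (2/869) = -1  (since 869 mod 8 = 5)
  reciprocity: (323/869) -> +(869/323)
  reduce: (223/323)
  reciprocity: (223/323) -> -(323/223)
  reduce: (100/223)
  pull out 2: (2/223) = +1  (since 223 mod 8 = 7)
  pull out 2: (2/223) = +1  (since 223 mod 8 = 7)
  reciprocity: (25/223) -> +(223/25)
  reduce: (23/25)
  reciprocity: (23/25) -> +(25/23)
  reduce: (2/23)
  pull out 2: (2/23) = +1  (since 23 mod 8 = 7)
  (1/23) = 1
Product of signs = 1

1


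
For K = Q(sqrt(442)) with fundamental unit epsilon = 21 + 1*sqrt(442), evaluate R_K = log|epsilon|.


epsilon = 21 + 1*sqrt(442)
= 42.0238
R = ln(42.0238)
= 3.7382

3.7382


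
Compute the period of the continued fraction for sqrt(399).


Run the CF algorithm for sqrt(399).
a_0 = floor(sqrt(399)) = 19; set m_0=0, q_0=1.
Recurrence: m' = q*a - m,  q' = (d - m'^2)/q,  a' = floor((a_0 + m')/q').
  step 1: m=19, q=38, a=1
  step 2: m=19, q=1, a=38
a_2 = 2*a_0 = 38, so the period closes here.
sqrt(399) = [19; 1, 38]
Period length = 2

2


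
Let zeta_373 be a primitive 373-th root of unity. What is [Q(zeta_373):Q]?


The degree equals Euler's totient phi(373).
373 = 373
phi(373) = 372

372


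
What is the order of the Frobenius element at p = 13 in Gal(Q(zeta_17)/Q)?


The Frobenius at p in Gal(Q(zeta_n)/Q) = (Z/nZ)* is the class of p, so its order is ord_17(13), the smallest k >= 1 with 13^k = 1 mod 17.
n = 17 = 17, phi(17) = 16; the order divides phi(n).
Divisors of 16: 1, 2, 4, 8, 16
Repeated squaring mod 17: 13^1 = 13, 13^2 = 16, 13^4 = 1, 13^8 = 1, 13^16 = 1
Test divisors in increasing order:
  k=1: 13^1 = 13 mod 17
  k=2: 13^2 = 16 mod 17
  k=4: 13^4 = 1 mod 17  <- first divisor giving 1
Order = 4

4


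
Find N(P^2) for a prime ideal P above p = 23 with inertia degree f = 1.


N(P^a) = p^(a*f)
= 23^(2*1)
= 23^2
= 529

529


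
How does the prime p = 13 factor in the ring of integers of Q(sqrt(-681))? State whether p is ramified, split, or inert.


K = Q(sqrt(-681)). Since d mod 4 = 3, disc(K) = -2724.
Check p | disc: -2724 mod 13 = 6.
p does not divide disc. Compute Legendre symbol (d/p):
8^((13-1)/2) mod 13 = -1
(d/p) = -1, so p is inert: (p) stays prime with e=1, f=2, g=1.
Therefore p is inert.

inert


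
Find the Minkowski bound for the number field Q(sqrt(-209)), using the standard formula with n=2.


d = -209, d mod 4 = 3, so disc(K) = 4d = -836; |disc(K)| = 836
Imaginary quadratic field, so n = 2, s = r2 = 1, r1 = 0
M = (n!/n^n) * (4/pi)^s * sqrt(|disc(K)|) = (2!/2^2) * (4/pi)^1 * sqrt(836)
= 0.5 * 1.273240 * 28.913665
= 18.4070

18.4070


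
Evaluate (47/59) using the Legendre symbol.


p = 59 is prime, so compute (47/59) with the reciprocity algorithm (Jacobi-symbol steps: pull out 2s via (2/n), flip via reciprocity, reduce):
  reciprocity: (47/59) -> -(59/47)
  reduce: (12/47)
  pull out 2: (2/47) = +1  (since 47 mod 8 = 7)
  pull out 2: (2/47) = +1  (since 47 mod 8 = 7)
  reciprocity: (3/47) -> -(47/3)
  reduce: (2/3)
  pull out 2: (2/3) = -1  (since 3 mod 8 = 3)
  (1/3) = 1
Product of signs = -1
(47/59) = -1

-1


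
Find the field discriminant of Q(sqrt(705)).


For K = Q(sqrt(d)) with d squarefree: disc(K) = d if d = 1 mod 4, and disc(K) = 4d if d = 2 or 3 mod 4.
Here d = 705, and d mod 4 = 1.
d = 1 mod 4 (O_K = Z[(1+sqrt(d))/2]), so disc(K) = d = 705

705


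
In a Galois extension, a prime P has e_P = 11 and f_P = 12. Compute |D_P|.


|D_P| = e * f
= 11 * 12
= 132

132


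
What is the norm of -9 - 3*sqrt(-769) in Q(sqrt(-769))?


N(a + b*sqrt(d)) = a^2 - d*b^2
= (-9)^2 - (-769)*(-3)^2
= 81 + 6921
= 7002

7002


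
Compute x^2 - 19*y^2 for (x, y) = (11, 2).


x^2 - d*y^2
= 11^2 - 19*2^2
= 121 - 76
= 45

45


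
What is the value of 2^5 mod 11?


p = 11 is prime and the exponent is (p-1)/2 = 5, so by Euler's criterion 2^5 = (2/11) = +1 or -1 mod 11.
Compute by square-and-multiply:
  5 = 4 + 1 (binary 101)
  Repeated squaring mod 11: 2^1 = 2, 2^2 = 4, 2^4 = 5
  2^5 = 2^4 * 2^1 = 5 * 2 mod 11
    5 * 2 = 10 = 10 mod 11
  2^5 = 10 mod 11
Result 10 = p - 1 = -1 mod 11: 2 is a quadratic non-residue mod 11. As a residue in [0, p-1] the value is 10.
2^5 mod 11 = 10

10


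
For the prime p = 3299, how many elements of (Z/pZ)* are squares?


For prime p, the number of non-zero quadratic residues is (p-1)/2.
= (3299-1)/2
= 1649

1649


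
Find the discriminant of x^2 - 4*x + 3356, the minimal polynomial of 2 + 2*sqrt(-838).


The element 2 + 2*sqrt(-838) has minimal polynomial:
x^2 - 4*x + 3356
Discriminant = (-4)^2 - 4*(3356)
= 16 - 13424
= -13408

-13408


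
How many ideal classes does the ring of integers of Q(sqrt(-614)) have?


K = Q(sqrt(-614)). d mod 4 = 2, so D = disc(K) = 4d = -2456
h(K) equals the number of primitive reduced positive-definite forms (a, b, c) = a*x^2 + b*x*y + c*y^2 with b^2 - 4ac = D,
where reduced means |b| <= a <= c, with b >= 0 whenever |b| = a or a = c, and primitive means gcd(a, b, c) = 1.
Reduced forces 3a^2 <= |D| = 2456, so 1 <= a <= 28; b must have the parity of D, and c = (b^2 - D)/(4a) must be an integer >= a.
Enumerate a = 1..28, b in [-a, a]:
  a=1: (1, 0, 614)  [1]
  a=2: (2, 0, 307)  [1]
  a=3: (3, -2, 205), (3, 2, 205)  [2]
  a=4: none
  a=5: (5, -2, 123), (5, 2, 123)  [2]
  a=6: (6, -4, 103), (6, 4, 103)  [2]
  a=7: (7, -6, 89), (7, 6, 89)  [2]
  a=8: none
  a=9: (9, -8, 70), (9, 8, 70)  [2]
  a=10: (10, -8, 63), (10, 8, 63)  [2]
  a=11..12: none
  a=13: (13, -12, 50), (13, 12, 50)  [2]
  a=14: (14, -8, 45), (14, 8, 45)  [2]
  a=15: (15, -8, 42), (15, -2, 41), (15, 2, 41), (15, 8, 42)  [4]
  a=16: none
  a=17: (17, -14, 39), (17, 14, 39)  [2]
  a=18: (18, -8, 35), (18, 8, 35)  [2]
  a=19..20: none
  a=21: (21, -20, 34), (21, -8, 30), (21, 8, 30), (21, 20, 34)  [4]
  a=22..24: none
  a=25: (25, -12, 26), (25, 12, 26)  [2]
  a=26: none
  a=27: (27, -26, 29), (27, 26, 29)  [2]
  a=28: none
Total reduced forms: 1 + 1 + 2 + 2 + 2 + 2 + 2 + 2 + 2 + 2 + 4 + 2 + 2 + 4 + 2 + 2 = 34
h = 34

34


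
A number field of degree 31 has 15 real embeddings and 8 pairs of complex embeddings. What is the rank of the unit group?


By Dirichlet's unit theorem:
rank = r1 + r2 - 1
= 15 + 8 - 1
= 22

22


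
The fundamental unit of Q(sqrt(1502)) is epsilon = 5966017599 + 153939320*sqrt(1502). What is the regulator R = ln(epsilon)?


epsilon = 5966017599 + 153939320*sqrt(1502)
= 1.1932e+10
R = ln(1.1932e+10)
= 23.2025

23.2025


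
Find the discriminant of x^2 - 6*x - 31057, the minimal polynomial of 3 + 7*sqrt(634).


The element 3 + 7*sqrt(634) has minimal polynomial:
x^2 - 6*x - 31057
Discriminant = (-6)^2 - 4*(-31057)
= 36 + 124228
= 124264

124264


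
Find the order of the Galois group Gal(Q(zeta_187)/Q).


|Gal(Q(zeta_187)/Q)| = phi(187)
= 160

160


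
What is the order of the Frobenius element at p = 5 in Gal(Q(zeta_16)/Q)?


The Frobenius at p in Gal(Q(zeta_n)/Q) = (Z/nZ)* is the class of p, so its order is ord_16(5), the smallest k >= 1 with 5^k = 1 mod 16.
n = 16 = 2^4, phi(16) = 8; the order divides phi(n).
Divisors of 8: 1, 2, 4, 8
Repeated squaring mod 16: 5^1 = 5, 5^2 = 9, 5^4 = 1, 5^8 = 1
Test divisors in increasing order:
  k=1: 5^1 = 5 mod 16
  k=2: 5^2 = 9 mod 16
  k=4: 5^4 = 1 mod 16  <- first divisor giving 1
Order = 4

4


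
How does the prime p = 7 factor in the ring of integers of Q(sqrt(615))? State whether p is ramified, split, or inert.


K = Q(sqrt(615)). Since d mod 4 = 3, disc(K) = 2460.
Check p | disc: 2460 mod 7 = 3.
p does not divide disc. Compute Legendre symbol (d/p):
6^((7-1)/2) mod 7 = -1
(d/p) = -1, so p is inert: (p) stays prime with e=1, f=2, g=1.
Therefore p is inert.

inert


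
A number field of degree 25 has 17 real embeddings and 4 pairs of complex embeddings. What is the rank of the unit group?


By Dirichlet's unit theorem:
rank = r1 + r2 - 1
= 17 + 4 - 1
= 20

20


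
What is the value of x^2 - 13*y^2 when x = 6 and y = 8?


x^2 - d*y^2
= 6^2 - 13*8^2
= 36 - 832
= -796

-796


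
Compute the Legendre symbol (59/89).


p = 89 is prime, so compute (59/89) with the reciprocity algorithm (Jacobi-symbol steps: pull out 2s via (2/n), flip via reciprocity, reduce):
  reciprocity: (59/89) -> +(89/59)
  reduce: (30/59)
  pull out 2: (2/59) = -1  (since 59 mod 8 = 3)
  reciprocity: (15/59) -> -(59/15)
  reduce: (14/15)
  pull out 2: (2/15) = +1  (since 15 mod 8 = 7)
  reciprocity: (7/15) -> -(15/7)
  reduce: (1/7)
  (1/7) = 1
Product of signs = -1
(59/89) = -1

-1


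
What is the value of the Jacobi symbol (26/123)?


Compute (26/123) via quadratic reciprocity:
  pull out 2: (2/123) = -1  (since 123 mod 8 = 3)
  reciprocity: (13/123) -> +(123/13)
  reduce: (6/13)
  pull out 2: (2/13) = -1  (since 13 mod 8 = 5)
  reciprocity: (3/13) -> +(13/3)
  reduce: (1/3)
  (1/3) = 1
Product of signs = 1

1


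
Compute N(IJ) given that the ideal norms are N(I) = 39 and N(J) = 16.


N(IJ) = N(I) * N(J)
= 39 * 16
= 624

624


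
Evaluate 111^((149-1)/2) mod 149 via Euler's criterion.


p = 149 is prime and the exponent is (p-1)/2 = 74, so by Euler's criterion 111^74 = (111/149) = +1 or -1 mod 149.
Compute by square-and-multiply:
  74 = 64 + 8 + 2 (binary 1001010)
  Repeated squaring mod 149: 111^1 = 111, 111^2 = 103, 111^4 = 30, 111^8 = 6, 111^16 = 36, 111^32 = 104, 111^64 = 88
  111^74 = 111^64 * 111^8 * 111^2 = 88 * 6 * 103 mod 149
    88 * 6 = 528 = 81 mod 149
    81 * 103 = 8343 = 148 mod 149
  111^74 = 148 mod 149
Result 148 = p - 1 = -1 mod 149: 111 is a quadratic non-residue mod 149. As a residue in [0, p-1] the value is 148.
111^74 mod 149 = 148

148


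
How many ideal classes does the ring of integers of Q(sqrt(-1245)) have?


K = Q(sqrt(-1245)). d mod 4 = 3, so D = disc(K) = 4d = -4980
h(K) equals the number of primitive reduced positive-definite forms (a, b, c) = a*x^2 + b*x*y + c*y^2 with b^2 - 4ac = D,
where reduced means |b| <= a <= c, with b >= 0 whenever |b| = a or a = c, and primitive means gcd(a, b, c) = 1.
Reduced forces 3a^2 <= |D| = 4980, so 1 <= a <= 40; b must have the parity of D, and c = (b^2 - D)/(4a) must be an integer >= a.
Enumerate a = 1..40, b in [-a, a]:
  a=1: (1, 0, 1245)  [1]
  a=2: (2, 2, 623)  [1]
  a=3: (3, 0, 415)  [1]
  a=4: none
  a=5: (5, 0, 249)  [1]
  a=6: (6, 6, 209)  [1]
  a=7: (7, -2, 178), (7, 2, 178)  [2]
  a=8..9: none
  a=10: (10, 10, 127)  [1]
  a=11: (11, -6, 114), (11, 6, 114)  [2]
  a=12: none
  a=13: (13, -8, 97), (13, 8, 97)  [2]
  a=14: (14, -2, 89), (14, 2, 89)  [2]
  a=15: (15, 0, 83)  [1]
  a=16: none
  a=17: (17, -16, 77), (17, 16, 77)  [2]
  a=18: none
  a=19: (19, -6, 66), (19, 6, 66)  [2]
  a=20: none
  a=21: (21, -12, 61), (21, 12, 61)  [2]
  a=22: (22, -6, 57), (22, 6, 57)  [2]
  a=23..25: none
  a=26: (26, -18, 51), (26, 18, 51)  [2]
  a=27..29: none
  a=30: (30, 30, 49)  [1]
  a=31..32: none
  a=33: (33, -6, 38), (33, 6, 38)  [2]
  a=34: (34, -18, 39), (34, 18, 39)  [2]
  a=35: (35, -30, 42), (35, 30, 42)  [2]
  a=36..40: none
Total reduced forms: 1 + 1 + 1 + 1 + 1 + 2 + 1 + 2 + 2 + 2 + 1 + 2 + 2 + 2 + 2 + 2 + 1 + 2 + 2 + 2 = 32
h = 32

32


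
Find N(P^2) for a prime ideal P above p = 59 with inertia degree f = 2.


N(P^a) = p^(a*f)
= 59^(2*2)
= 59^4
= 12117361

12117361


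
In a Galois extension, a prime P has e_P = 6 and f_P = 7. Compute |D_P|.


|D_P| = e * f
= 6 * 7
= 42

42


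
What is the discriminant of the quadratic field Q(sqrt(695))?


For K = Q(sqrt(d)) with d squarefree: disc(K) = d if d = 1 mod 4, and disc(K) = 4d if d = 2 or 3 mod 4.
Here d = 695, and d mod 4 = 3.
d = 3 mod 4, not 1 (O_K = Z[sqrt(d)]), so disc(K) = 4d = 4 * (695) = 2780

2780


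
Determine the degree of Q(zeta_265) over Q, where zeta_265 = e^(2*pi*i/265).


The degree equals Euler's totient phi(265).
265 = 5 * 53
phi(265) = 208

208


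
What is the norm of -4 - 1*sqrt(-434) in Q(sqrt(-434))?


N(a + b*sqrt(d)) = a^2 - d*b^2
= (-4)^2 - (-434)*(-1)^2
= 16 + 434
= 450

450


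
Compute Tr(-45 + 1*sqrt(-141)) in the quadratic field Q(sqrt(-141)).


Tr(a + b*sqrt(d)) = (a + b*sqrt(d)) + (a - b*sqrt(d)) = 2a
= 2 * (-45)
= -90

-90


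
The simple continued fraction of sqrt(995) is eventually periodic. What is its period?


Run the CF algorithm for sqrt(995).
a_0 = floor(sqrt(995)) = 31; set m_0=0, q_0=1.
Recurrence: m' = q*a - m,  q' = (d - m'^2)/q,  a' = floor((a_0 + m')/q').
  step 1: m=31, q=34, a=1
  step 2: m=3, q=29, a=1
  step 3: m=26, q=11, a=5
  step 4: m=29, q=14, a=4
  step 5: m=27, q=19, a=3
  step 6: m=30, q=5, a=12
  step 7: m=30, q=19, a=3
  step 8: m=27, q=14, a=4
  step 9: m=29, q=11, a=5
  step 10: m=26, q=29, a=1
  step 11: m=3, q=34, a=1
  step 12: m=31, q=1, a=62
a_12 = 2*a_0 = 62, so the period closes here.
sqrt(995) = [31; 1, 1, 5, 4, 3, 12, 3, 4, 5, 1, 1, 62]
Period length = 12

12


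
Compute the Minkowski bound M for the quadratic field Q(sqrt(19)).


d = 19, d mod 4 = 3, so disc(K) = 4d = 76; |disc(K)| = 76
Real quadratic field, so n = 2, s = r2 = 0, r1 = 2
M = (n!/n^n) * (4/pi)^s * sqrt(|disc(K)|) = (2!/2^2) * (4/pi)^0 * sqrt(76)
= 0.5 * 1.000000 * 8.717798
= 4.3589

4.3589


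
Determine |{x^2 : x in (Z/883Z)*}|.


For prime p, the number of non-zero quadratic residues is (p-1)/2.
= (883-1)/2
= 441

441


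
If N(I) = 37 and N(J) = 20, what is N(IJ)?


N(IJ) = N(I) * N(J)
= 37 * 20
= 740

740


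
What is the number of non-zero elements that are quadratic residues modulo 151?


For prime p, the number of non-zero quadratic residues is (p-1)/2.
= (151-1)/2
= 75

75


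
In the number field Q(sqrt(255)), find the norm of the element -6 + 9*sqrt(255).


N(a + b*sqrt(d)) = a^2 - d*b^2
= (-6)^2 - (255)*(9)^2
= 36 - 20655
= -20619

-20619


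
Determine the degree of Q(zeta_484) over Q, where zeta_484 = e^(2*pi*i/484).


The degree equals Euler's totient phi(484).
484 = 2^2 * 11^2
phi(484) = 220

220
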